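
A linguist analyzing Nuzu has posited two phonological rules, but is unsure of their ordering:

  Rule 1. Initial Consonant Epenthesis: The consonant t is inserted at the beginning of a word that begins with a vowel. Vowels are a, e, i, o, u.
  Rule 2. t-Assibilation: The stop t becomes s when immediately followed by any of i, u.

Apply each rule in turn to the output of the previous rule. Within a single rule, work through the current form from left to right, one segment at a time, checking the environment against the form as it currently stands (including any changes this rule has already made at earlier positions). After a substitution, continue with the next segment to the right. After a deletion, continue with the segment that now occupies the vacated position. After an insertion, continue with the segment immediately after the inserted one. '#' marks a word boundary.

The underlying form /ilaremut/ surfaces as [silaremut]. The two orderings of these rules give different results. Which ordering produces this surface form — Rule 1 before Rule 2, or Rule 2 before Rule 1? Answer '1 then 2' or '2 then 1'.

Order 1 then 2:
  1 Initial Consonant Epenthesis: [ilaremut] → [tilaremut]
  2 t-Assibilation: [tilaremut] → [silaremut]
  result: [silaremut]
Order 2 then 1:
  2 t-Assibilation: no change — [ilaremut]
  1 Initial Consonant Epenthesis: [ilaremut] → [tilaremut]
  result: [tilaremut]

1 then 2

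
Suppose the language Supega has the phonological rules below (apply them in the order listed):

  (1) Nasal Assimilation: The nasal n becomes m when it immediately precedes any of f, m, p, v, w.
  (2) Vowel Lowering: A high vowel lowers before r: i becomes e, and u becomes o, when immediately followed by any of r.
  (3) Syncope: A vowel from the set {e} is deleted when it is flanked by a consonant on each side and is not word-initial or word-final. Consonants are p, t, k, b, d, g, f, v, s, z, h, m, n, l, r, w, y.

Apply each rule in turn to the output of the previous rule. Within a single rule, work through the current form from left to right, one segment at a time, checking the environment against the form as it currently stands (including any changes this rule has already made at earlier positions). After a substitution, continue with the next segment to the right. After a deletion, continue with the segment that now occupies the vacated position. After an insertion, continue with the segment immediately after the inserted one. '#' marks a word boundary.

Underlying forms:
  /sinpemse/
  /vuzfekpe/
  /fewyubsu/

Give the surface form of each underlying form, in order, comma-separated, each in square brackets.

[simpmse], [vuzfkpe], [fwyubsu]

/sinpemse/:
  (1) Nasal Assimilation: [sinpemse] → [simpemse]
  (2) Vowel Lowering: no change — [simpemse]
  (3) Syncope: [simpemse] → [simpmse]
/vuzfekpe/:
  (1) Nasal Assimilation: no change — [vuzfekpe]
  (2) Vowel Lowering: no change — [vuzfekpe]
  (3) Syncope: [vuzfekpe] → [vuzfkpe]
/fewyubsu/:
  (1) Nasal Assimilation: no change — [fewyubsu]
  (2) Vowel Lowering: no change — [fewyubsu]
  (3) Syncope: [fewyubsu] → [fwyubsu]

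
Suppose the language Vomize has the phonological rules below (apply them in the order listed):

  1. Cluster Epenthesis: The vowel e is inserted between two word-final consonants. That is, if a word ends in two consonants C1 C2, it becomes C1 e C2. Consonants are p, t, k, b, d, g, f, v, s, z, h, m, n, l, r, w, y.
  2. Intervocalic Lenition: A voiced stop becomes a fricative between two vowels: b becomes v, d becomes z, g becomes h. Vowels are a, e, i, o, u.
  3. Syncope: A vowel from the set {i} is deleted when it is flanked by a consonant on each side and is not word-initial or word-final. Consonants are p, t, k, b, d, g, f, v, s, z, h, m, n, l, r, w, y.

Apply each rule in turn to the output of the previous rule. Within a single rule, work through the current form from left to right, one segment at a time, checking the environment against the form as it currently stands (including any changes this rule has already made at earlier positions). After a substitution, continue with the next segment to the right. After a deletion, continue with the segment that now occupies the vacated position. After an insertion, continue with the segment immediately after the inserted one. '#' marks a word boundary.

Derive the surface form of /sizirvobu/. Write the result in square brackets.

[szrvovu]

1 Cluster Epenthesis: no change — [sizirvobu]
2 Intervocalic Lenition: [sizirvobu] → [sizirvovu]
3 Syncope: [sizirvovu] → [szrvovu]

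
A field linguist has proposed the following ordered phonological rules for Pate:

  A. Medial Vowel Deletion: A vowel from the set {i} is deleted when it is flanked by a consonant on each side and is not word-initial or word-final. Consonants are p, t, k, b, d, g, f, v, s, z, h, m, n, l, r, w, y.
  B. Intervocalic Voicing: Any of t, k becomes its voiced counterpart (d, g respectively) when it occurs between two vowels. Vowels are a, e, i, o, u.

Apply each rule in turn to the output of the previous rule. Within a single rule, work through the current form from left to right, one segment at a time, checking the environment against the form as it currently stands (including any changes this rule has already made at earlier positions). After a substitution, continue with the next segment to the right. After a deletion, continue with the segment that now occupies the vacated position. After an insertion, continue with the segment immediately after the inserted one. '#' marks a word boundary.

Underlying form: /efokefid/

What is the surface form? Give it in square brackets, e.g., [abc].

A Medial Vowel Deletion: [efokefid] → [efokefd]
B Intervocalic Voicing: [efokefd] → [efogefd]

[efogefd]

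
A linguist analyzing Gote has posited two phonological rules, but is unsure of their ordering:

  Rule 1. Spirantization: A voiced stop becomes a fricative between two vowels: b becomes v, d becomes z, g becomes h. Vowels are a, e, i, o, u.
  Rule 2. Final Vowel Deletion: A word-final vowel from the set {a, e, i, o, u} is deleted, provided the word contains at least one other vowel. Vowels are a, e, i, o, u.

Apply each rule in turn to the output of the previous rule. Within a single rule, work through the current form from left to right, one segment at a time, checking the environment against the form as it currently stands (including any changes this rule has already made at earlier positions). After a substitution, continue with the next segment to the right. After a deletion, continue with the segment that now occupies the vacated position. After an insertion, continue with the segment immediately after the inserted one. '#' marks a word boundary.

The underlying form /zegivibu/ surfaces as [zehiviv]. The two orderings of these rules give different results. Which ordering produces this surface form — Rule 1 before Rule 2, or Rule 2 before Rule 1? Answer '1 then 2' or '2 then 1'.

Order 1 then 2:
  1 Spirantization: [zegivibu] → [zehivivu]
  2 Final Vowel Deletion: [zehivivu] → [zehiviv]
  result: [zehiviv]
Order 2 then 1:
  2 Final Vowel Deletion: [zegivibu] → [zegivib]
  1 Spirantization: [zegivib] → [zehivib]
  result: [zehivib]

1 then 2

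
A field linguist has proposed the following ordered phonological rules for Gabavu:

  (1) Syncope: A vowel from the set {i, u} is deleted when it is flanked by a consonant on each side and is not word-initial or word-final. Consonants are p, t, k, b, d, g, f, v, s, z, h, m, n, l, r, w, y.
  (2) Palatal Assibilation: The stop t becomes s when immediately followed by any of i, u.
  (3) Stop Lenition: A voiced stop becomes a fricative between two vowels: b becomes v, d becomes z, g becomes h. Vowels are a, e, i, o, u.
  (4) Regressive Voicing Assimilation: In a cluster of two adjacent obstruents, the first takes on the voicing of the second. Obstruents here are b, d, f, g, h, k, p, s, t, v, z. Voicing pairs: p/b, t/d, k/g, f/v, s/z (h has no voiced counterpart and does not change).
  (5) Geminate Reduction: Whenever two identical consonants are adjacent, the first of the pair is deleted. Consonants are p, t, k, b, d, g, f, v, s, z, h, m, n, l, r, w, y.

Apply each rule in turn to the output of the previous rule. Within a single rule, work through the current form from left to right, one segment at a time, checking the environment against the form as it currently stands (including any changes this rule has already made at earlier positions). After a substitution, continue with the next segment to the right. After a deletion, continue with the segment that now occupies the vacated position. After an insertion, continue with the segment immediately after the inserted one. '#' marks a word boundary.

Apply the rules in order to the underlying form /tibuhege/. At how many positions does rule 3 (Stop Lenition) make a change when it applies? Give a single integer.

(1) Syncope: [tibuhege] → [tbhege]
(2) Palatal Assibilation: no change — [tbhege]
(3) Stop Lenition: [tbhege] → [tbhehe]
(4) Regressive Voicing Assimilation: [tbhehe] → [dphehe]
(5) Geminate Reduction: no change — [dphehe]
Rule 3 changed 1 position(s).

1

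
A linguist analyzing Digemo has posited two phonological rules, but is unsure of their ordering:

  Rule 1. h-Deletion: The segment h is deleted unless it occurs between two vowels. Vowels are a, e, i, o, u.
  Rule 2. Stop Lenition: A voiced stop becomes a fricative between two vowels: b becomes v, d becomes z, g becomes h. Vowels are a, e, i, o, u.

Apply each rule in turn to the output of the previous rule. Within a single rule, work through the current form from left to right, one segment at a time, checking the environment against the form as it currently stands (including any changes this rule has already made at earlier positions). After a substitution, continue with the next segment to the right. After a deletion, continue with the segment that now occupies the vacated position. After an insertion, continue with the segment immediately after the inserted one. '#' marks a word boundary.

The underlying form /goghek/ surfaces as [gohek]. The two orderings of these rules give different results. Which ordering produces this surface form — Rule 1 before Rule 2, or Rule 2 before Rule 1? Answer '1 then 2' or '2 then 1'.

1 then 2

Order 1 then 2:
  1 h-Deletion: [goghek] → [gogek]
  2 Stop Lenition: [gogek] → [gohek]
  result: [gohek]
Order 2 then 1:
  2 Stop Lenition: no change — [goghek]
  1 h-Deletion: [goghek] → [gogek]
  result: [gogek]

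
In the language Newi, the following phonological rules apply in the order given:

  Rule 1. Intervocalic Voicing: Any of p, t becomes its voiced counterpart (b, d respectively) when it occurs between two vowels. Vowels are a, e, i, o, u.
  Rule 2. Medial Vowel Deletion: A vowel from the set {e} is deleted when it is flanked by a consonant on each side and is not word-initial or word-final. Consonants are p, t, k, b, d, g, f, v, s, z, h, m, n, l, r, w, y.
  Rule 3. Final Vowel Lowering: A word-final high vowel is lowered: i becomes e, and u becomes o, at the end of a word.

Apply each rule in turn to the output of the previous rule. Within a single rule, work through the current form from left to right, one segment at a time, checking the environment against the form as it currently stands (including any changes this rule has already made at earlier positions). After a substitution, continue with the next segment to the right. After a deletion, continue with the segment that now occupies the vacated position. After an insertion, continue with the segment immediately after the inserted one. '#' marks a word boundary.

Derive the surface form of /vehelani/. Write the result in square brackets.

[vhlane]

Rule 1 Intervocalic Voicing: no change — [vehelani]
Rule 2 Medial Vowel Deletion: [vehelani] → [vhlani]
Rule 3 Final Vowel Lowering: [vhlani] → [vhlane]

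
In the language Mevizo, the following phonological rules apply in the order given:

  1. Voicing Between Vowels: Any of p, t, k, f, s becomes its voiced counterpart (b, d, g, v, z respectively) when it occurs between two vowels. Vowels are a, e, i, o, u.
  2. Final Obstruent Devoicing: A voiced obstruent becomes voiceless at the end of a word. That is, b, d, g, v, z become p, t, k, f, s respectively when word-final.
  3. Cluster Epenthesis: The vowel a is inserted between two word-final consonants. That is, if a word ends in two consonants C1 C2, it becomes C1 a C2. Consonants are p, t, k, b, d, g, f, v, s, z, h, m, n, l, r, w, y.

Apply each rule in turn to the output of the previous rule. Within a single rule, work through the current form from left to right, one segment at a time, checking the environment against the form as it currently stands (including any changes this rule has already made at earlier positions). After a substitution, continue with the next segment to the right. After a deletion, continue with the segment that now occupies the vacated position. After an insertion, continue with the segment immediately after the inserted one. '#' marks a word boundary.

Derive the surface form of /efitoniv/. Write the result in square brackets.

1 Voicing Between Vowels: [efitoniv] → [evidoniv]
2 Final Obstruent Devoicing: [evidoniv] → [evidonif]
3 Cluster Epenthesis: no change — [evidonif]

[evidonif]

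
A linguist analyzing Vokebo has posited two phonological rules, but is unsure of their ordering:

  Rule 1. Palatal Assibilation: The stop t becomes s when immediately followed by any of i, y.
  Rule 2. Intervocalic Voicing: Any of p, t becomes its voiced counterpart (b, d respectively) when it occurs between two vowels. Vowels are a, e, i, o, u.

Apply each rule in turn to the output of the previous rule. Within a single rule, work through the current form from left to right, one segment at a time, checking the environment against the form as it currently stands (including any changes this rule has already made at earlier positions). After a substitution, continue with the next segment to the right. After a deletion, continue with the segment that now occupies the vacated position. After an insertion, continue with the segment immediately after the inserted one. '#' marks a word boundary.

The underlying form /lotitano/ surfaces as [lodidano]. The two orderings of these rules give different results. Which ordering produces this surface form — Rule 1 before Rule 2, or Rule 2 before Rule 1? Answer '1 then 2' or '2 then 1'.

2 then 1

Order 1 then 2:
  1 Palatal Assibilation: [lotitano] → [lositano]
  2 Intervocalic Voicing: [lositano] → [losidano]
  result: [losidano]
Order 2 then 1:
  2 Intervocalic Voicing: [lotitano] → [lodidano]
  1 Palatal Assibilation: no change — [lodidano]
  result: [lodidano]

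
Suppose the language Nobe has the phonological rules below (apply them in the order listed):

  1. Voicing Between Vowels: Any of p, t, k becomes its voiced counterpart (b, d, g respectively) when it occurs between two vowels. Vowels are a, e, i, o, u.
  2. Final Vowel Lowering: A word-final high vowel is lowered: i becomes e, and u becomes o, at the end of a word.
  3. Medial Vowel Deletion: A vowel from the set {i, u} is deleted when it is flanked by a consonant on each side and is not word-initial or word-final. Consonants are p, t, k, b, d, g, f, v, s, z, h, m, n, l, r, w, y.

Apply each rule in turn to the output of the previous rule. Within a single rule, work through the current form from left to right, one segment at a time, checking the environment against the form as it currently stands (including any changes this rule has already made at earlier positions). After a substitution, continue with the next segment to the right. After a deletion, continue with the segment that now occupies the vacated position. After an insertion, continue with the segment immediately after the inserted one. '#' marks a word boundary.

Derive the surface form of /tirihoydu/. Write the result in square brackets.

[trhoydo]

1 Voicing Between Vowels: no change — [tirihoydu]
2 Final Vowel Lowering: [tirihoydu] → [tirihoydo]
3 Medial Vowel Deletion: [tirihoydo] → [trhoydo]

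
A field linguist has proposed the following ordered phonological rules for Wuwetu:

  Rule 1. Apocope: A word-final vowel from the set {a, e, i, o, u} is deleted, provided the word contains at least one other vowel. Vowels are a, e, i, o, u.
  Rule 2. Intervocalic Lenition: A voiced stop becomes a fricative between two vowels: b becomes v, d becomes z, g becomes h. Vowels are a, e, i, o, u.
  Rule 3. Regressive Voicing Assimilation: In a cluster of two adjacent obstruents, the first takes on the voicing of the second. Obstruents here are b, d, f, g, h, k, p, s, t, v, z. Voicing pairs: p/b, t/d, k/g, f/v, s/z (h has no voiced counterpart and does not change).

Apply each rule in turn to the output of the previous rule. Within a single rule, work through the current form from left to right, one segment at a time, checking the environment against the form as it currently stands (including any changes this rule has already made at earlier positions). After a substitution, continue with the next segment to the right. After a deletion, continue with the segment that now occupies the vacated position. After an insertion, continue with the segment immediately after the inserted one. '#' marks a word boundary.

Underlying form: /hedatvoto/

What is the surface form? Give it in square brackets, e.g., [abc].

Rule 1 Apocope: [hedatvoto] → [hedatvot]
Rule 2 Intervocalic Lenition: [hedatvot] → [hezatvot]
Rule 3 Regressive Voicing Assimilation: [hezatvot] → [hezadvot]

[hezadvot]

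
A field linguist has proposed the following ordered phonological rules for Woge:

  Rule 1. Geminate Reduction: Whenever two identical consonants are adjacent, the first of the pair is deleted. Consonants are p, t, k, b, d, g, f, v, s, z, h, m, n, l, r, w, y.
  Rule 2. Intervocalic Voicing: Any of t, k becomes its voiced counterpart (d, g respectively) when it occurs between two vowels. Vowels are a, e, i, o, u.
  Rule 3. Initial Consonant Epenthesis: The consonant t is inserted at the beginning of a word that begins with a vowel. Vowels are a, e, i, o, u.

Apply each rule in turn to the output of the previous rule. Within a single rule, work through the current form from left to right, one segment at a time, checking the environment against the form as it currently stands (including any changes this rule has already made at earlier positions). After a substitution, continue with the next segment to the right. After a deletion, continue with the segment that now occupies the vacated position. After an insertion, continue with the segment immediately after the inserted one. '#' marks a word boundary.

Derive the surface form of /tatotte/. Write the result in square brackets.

Rule 1 Geminate Reduction: [tatotte] → [tatote]
Rule 2 Intervocalic Voicing: [tatote] → [tadode]
Rule 3 Initial Consonant Epenthesis: no change — [tadode]

[tadode]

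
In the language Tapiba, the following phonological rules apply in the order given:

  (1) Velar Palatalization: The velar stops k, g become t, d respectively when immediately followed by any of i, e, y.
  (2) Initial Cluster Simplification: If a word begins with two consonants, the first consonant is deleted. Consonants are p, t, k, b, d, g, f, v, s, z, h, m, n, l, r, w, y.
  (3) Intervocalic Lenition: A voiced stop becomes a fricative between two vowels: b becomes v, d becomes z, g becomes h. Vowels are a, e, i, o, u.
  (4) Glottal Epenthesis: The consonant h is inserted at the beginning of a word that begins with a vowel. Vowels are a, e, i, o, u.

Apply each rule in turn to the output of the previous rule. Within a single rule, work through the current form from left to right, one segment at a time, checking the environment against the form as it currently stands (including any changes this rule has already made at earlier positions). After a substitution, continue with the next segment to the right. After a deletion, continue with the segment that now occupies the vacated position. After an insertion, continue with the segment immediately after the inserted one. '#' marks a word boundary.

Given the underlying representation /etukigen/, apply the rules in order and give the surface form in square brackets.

[hetutizen]

(1) Velar Palatalization: [etukigen] → [etutiden]
(2) Initial Cluster Simplification: no change — [etutiden]
(3) Intervocalic Lenition: [etutiden] → [etutizen]
(4) Glottal Epenthesis: [etutizen] → [hetutizen]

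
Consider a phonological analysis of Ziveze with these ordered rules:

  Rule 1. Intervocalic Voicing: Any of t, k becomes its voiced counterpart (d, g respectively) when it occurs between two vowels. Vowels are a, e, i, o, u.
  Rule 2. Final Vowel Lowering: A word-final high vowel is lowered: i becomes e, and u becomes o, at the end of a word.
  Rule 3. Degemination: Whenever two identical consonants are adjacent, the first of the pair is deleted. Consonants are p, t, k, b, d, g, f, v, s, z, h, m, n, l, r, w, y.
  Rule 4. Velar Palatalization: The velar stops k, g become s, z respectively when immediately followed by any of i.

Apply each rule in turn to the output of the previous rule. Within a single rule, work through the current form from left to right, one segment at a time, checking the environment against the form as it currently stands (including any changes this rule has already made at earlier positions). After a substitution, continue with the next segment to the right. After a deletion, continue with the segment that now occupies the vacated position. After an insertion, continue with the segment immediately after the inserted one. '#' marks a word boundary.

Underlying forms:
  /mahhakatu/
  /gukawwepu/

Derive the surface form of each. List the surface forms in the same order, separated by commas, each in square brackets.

/mahhakatu/:
  Rule 1 Intervocalic Voicing: [mahhakatu] → [mahhagadu]
  Rule 2 Final Vowel Lowering: [mahhagadu] → [mahhagado]
  Rule 3 Degemination: [mahhagado] → [mahagado]
  Rule 4 Velar Palatalization: no change — [mahagado]
/gukawwepu/:
  Rule 1 Intervocalic Voicing: [gukawwepu] → [gugawwepu]
  Rule 2 Final Vowel Lowering: [gugawwepu] → [gugawwepo]
  Rule 3 Degemination: [gugawwepo] → [gugawepo]
  Rule 4 Velar Palatalization: no change — [gugawepo]

[mahagado], [gugawepo]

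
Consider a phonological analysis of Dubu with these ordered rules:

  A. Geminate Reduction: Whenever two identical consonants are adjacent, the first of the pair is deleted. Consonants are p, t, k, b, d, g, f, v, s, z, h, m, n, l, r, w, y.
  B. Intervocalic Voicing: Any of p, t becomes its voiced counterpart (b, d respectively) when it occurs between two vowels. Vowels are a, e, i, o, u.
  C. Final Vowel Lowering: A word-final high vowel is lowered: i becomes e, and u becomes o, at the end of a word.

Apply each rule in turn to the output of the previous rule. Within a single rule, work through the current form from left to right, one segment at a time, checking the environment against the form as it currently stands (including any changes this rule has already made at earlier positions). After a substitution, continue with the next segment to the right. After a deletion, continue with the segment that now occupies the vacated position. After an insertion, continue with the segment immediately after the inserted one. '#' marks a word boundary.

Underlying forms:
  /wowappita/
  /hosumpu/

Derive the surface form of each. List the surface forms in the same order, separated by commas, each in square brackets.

/wowappita/:
  A Geminate Reduction: [wowappita] → [wowapita]
  B Intervocalic Voicing: [wowapita] → [wowabida]
  C Final Vowel Lowering: no change — [wowabida]
/hosumpu/:
  A Geminate Reduction: no change — [hosumpu]
  B Intervocalic Voicing: no change — [hosumpu]
  C Final Vowel Lowering: [hosumpu] → [hosumpo]

[wowabida], [hosumpo]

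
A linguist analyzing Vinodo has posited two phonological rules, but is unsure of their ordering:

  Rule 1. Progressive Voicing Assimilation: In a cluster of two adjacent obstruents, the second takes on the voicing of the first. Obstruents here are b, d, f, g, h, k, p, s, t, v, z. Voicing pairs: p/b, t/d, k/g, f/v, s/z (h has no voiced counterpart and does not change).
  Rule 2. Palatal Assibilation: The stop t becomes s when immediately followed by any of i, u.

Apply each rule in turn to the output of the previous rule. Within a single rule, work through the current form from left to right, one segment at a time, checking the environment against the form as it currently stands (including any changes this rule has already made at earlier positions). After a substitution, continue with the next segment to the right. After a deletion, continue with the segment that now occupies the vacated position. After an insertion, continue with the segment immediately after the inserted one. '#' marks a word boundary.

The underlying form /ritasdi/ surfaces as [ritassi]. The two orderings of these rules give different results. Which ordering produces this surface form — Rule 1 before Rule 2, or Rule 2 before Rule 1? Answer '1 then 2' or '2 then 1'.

1 then 2

Order 1 then 2:
  1 Progressive Voicing Assimilation: [ritasdi] → [ritasti]
  2 Palatal Assibilation: [ritasti] → [ritassi]
  result: [ritassi]
Order 2 then 1:
  2 Palatal Assibilation: no change — [ritasdi]
  1 Progressive Voicing Assimilation: [ritasdi] → [ritasti]
  result: [ritasti]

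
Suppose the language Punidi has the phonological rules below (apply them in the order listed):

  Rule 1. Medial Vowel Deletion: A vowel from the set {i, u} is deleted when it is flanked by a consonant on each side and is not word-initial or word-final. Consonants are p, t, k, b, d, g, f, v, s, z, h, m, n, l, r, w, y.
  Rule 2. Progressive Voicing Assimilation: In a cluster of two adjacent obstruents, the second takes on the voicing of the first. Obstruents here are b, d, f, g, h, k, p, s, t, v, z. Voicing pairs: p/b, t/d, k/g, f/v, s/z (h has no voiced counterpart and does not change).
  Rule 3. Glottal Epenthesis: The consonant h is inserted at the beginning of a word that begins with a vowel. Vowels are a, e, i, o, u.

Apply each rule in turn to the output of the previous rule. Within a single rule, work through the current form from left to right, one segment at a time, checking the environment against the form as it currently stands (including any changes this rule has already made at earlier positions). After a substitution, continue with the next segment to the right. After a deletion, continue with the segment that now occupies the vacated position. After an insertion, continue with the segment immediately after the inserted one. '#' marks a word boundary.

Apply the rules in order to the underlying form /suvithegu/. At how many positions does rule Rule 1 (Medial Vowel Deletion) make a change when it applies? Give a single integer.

Rule 1 Medial Vowel Deletion: [suvithegu] → [svthegu]
Rule 2 Progressive Voicing Assimilation: [svthegu] → [sfthegu]
Rule 3 Glottal Epenthesis: no change — [sfthegu]
Rule Rule 1 changed 2 position(s).

2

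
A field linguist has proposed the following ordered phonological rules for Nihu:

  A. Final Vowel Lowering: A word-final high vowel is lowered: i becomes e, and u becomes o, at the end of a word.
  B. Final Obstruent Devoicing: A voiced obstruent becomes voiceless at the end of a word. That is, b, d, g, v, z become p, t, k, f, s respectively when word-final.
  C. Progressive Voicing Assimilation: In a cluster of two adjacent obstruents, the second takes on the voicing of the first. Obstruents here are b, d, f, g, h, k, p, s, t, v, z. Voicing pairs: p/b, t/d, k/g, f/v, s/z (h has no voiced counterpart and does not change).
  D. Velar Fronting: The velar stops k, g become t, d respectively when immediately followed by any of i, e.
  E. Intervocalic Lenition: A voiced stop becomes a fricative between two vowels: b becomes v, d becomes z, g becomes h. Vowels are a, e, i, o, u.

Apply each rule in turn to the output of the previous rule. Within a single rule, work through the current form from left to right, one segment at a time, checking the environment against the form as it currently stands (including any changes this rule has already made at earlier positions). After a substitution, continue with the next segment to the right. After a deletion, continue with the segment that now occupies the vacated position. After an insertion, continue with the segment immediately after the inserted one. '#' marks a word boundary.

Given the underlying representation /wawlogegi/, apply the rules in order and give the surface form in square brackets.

[wawlozeze]

A Final Vowel Lowering: [wawlogegi] → [wawlogege]
B Final Obstruent Devoicing: no change — [wawlogege]
C Progressive Voicing Assimilation: no change — [wawlogege]
D Velar Fronting: [wawlogege] → [wawlodede]
E Intervocalic Lenition: [wawlodede] → [wawlozeze]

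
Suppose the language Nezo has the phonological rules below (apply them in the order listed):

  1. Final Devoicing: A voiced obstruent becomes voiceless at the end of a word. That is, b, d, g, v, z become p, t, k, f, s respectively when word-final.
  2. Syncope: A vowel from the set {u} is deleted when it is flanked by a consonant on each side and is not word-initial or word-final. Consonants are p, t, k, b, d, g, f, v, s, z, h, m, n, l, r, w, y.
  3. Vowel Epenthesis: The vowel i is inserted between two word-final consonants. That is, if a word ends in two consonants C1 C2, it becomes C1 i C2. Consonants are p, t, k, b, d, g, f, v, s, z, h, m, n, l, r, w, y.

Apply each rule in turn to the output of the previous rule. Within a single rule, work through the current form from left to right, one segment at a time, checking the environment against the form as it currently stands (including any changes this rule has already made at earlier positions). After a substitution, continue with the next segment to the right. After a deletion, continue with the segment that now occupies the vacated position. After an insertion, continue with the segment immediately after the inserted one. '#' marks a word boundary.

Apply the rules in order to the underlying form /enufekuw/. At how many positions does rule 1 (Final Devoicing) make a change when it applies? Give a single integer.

0

1 Final Devoicing: no change — [enufekuw]
2 Syncope: [enufekuw] → [enfekw]
3 Vowel Epenthesis: [enfekw] → [enfekiw]
Rule 1 changed 0 position(s).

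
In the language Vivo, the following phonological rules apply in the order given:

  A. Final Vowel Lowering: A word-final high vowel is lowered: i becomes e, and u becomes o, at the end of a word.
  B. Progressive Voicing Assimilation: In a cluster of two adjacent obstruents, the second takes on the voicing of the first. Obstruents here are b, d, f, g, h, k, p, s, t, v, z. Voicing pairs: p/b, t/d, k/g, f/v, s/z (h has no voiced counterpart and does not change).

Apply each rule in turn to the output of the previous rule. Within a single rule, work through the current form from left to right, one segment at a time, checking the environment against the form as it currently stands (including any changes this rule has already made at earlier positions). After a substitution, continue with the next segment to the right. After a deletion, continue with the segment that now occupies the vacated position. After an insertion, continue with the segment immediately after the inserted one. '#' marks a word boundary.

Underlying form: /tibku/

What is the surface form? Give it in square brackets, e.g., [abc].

[tibgo]

A Final Vowel Lowering: [tibku] → [tibko]
B Progressive Voicing Assimilation: [tibko] → [tibgo]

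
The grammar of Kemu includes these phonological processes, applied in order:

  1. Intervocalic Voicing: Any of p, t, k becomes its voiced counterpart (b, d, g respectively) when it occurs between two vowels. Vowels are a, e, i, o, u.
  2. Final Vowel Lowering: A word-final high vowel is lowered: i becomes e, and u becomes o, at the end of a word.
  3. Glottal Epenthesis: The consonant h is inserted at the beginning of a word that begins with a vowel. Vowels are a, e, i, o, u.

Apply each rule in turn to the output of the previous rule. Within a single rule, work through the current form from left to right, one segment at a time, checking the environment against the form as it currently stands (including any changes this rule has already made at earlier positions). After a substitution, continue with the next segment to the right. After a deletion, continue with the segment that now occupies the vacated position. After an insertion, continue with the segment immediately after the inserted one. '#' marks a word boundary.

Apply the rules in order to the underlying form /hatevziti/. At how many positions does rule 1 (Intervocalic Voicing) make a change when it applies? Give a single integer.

1 Intervocalic Voicing: [hatevziti] → [hadevzidi]
2 Final Vowel Lowering: [hadevzidi] → [hadevzide]
3 Glottal Epenthesis: no change — [hadevzide]
Rule 1 changed 2 position(s).

2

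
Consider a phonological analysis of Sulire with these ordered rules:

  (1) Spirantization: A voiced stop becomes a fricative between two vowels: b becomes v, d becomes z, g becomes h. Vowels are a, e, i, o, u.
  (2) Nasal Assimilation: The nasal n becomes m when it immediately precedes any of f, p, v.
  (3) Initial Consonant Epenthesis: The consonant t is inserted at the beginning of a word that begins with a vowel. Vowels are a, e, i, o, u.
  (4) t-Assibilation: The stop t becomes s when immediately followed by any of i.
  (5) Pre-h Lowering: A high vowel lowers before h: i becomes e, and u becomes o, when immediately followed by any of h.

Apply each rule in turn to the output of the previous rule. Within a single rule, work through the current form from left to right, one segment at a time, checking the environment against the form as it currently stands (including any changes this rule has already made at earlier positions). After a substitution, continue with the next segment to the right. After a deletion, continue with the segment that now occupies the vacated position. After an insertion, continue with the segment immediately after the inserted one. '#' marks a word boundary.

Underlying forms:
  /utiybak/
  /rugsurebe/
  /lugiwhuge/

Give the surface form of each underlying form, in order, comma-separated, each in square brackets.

[tusiybak], [rugsureve], [lohiwhohe]

/utiybak/:
  (1) Spirantization: no change — [utiybak]
  (2) Nasal Assimilation: no change — [utiybak]
  (3) Initial Consonant Epenthesis: [utiybak] → [tutiybak]
  (4) t-Assibilation: [tutiybak] → [tusiybak]
  (5) Pre-h Lowering: no change — [tusiybak]
/rugsurebe/:
  (1) Spirantization: [rugsurebe] → [rugsureve]
  (2) Nasal Assimilation: no change — [rugsureve]
  (3) Initial Consonant Epenthesis: no change — [rugsureve]
  (4) t-Assibilation: no change — [rugsureve]
  (5) Pre-h Lowering: no change — [rugsureve]
/lugiwhuge/:
  (1) Spirantization: [lugiwhuge] → [luhiwhuhe]
  (2) Nasal Assimilation: no change — [luhiwhuhe]
  (3) Initial Consonant Epenthesis: no change — [luhiwhuhe]
  (4) t-Assibilation: no change — [luhiwhuhe]
  (5) Pre-h Lowering: [luhiwhuhe] → [lohiwhohe]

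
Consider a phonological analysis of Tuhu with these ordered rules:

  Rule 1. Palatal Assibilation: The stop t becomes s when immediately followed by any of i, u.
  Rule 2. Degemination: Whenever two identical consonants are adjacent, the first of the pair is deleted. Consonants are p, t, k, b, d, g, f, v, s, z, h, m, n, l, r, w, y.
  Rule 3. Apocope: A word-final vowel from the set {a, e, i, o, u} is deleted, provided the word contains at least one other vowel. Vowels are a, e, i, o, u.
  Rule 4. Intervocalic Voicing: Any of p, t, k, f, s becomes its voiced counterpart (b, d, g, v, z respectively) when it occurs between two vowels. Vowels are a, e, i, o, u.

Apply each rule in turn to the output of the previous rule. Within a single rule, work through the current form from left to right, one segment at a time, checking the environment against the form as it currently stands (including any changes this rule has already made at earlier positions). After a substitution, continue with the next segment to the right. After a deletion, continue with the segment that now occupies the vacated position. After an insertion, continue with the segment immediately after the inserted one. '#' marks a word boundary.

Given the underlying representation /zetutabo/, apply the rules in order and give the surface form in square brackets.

[zezudab]

Rule 1 Palatal Assibilation: [zetutabo] → [zesutabo]
Rule 2 Degemination: no change — [zesutabo]
Rule 3 Apocope: [zesutabo] → [zesutab]
Rule 4 Intervocalic Voicing: [zesutab] → [zezudab]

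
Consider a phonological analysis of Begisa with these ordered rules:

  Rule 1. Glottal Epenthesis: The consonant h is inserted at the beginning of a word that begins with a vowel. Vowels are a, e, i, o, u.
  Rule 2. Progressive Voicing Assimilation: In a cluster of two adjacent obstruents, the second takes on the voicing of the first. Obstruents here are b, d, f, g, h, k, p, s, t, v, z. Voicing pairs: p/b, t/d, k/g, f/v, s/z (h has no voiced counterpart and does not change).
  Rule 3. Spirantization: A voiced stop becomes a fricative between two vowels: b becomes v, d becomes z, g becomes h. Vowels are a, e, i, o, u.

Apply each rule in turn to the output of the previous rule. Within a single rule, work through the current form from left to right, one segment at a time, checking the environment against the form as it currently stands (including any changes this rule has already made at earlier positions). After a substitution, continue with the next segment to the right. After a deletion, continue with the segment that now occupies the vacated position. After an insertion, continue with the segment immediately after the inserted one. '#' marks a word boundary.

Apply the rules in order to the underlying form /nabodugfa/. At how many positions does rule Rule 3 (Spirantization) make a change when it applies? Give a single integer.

Rule 1 Glottal Epenthesis: no change — [nabodugfa]
Rule 2 Progressive Voicing Assimilation: [nabodugfa] → [nabodugva]
Rule 3 Spirantization: [nabodugva] → [navozugva]
Rule Rule 3 changed 2 position(s).

2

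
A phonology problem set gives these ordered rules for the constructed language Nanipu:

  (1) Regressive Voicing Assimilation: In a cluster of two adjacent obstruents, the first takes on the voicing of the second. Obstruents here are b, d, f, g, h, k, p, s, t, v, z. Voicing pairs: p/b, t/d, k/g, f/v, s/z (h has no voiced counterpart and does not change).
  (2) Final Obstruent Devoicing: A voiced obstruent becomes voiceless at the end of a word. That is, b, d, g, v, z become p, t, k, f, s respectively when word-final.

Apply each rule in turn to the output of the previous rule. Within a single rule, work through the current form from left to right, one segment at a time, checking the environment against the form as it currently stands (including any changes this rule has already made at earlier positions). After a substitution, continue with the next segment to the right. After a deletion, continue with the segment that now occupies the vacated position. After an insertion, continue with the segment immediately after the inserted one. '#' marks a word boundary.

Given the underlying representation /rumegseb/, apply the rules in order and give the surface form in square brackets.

[rumeksep]

(1) Regressive Voicing Assimilation: [rumegseb] → [rumekseb]
(2) Final Obstruent Devoicing: [rumekseb] → [rumeksep]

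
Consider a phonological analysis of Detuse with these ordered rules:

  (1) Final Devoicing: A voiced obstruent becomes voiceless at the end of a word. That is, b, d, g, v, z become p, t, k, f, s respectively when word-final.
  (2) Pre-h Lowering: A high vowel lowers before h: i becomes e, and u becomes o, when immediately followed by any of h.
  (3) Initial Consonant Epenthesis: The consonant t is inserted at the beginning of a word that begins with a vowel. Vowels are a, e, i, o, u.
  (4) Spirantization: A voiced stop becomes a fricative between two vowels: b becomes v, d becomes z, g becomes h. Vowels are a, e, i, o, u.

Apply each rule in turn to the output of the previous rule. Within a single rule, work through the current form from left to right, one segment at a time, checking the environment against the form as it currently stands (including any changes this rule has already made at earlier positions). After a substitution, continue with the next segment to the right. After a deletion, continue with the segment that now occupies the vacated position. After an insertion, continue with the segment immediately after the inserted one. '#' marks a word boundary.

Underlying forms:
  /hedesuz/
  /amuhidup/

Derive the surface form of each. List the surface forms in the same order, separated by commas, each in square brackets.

[hezesus], [tamohizup]

/hedesuz/:
  (1) Final Devoicing: [hedesuz] → [hedesus]
  (2) Pre-h Lowering: no change — [hedesus]
  (3) Initial Consonant Epenthesis: no change — [hedesus]
  (4) Spirantization: [hedesus] → [hezesus]
/amuhidup/:
  (1) Final Devoicing: no change — [amuhidup]
  (2) Pre-h Lowering: [amuhidup] → [amohidup]
  (3) Initial Consonant Epenthesis: [amohidup] → [tamohidup]
  (4) Spirantization: [tamohidup] → [tamohizup]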